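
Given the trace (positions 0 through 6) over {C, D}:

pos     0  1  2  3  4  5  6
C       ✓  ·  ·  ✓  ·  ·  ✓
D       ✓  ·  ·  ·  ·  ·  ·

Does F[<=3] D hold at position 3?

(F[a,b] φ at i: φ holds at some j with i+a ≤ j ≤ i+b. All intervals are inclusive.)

Check D at each j in [3,6]:
  j=3: false
  j=4: false
  j=5: false
  j=6: false
No position in the window satisfies it → formula fails.

False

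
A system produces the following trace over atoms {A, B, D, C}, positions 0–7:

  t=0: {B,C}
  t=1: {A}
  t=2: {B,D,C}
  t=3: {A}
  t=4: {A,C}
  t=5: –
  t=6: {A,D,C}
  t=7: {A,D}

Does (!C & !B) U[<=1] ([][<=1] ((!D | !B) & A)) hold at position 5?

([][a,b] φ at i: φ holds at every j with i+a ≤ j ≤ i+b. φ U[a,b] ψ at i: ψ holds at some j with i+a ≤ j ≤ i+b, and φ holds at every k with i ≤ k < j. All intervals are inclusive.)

Need some j in [5,6] with [][<=1] ((!D | !B) & A), and (!C & !B) at every k in [5,j-1].
  j=5: [][<=1] ((!D | !B) & A) — fails at 5.
  j=6: [][<=1] ((!D | !B) & A) holds; (!C & !B) holds at every k in [5,5] → satisfied.

Yes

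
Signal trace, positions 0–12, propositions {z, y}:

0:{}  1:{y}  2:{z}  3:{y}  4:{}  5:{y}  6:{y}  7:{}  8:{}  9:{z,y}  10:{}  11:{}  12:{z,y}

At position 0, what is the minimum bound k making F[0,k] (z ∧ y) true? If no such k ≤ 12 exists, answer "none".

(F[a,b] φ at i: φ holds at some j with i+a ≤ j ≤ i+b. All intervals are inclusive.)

9

Scan j = 0,1,… for (z ∧ y):
  j=0: fails
  j=1: fails
  j=2: fails
  j=3: fails
  j=4: fails
  j=5: fails
  j=6: fails
  j=7: fails
  j=8: fails
  j=9: holds
First hit at j=9, so smallest k = 9-0 = 9.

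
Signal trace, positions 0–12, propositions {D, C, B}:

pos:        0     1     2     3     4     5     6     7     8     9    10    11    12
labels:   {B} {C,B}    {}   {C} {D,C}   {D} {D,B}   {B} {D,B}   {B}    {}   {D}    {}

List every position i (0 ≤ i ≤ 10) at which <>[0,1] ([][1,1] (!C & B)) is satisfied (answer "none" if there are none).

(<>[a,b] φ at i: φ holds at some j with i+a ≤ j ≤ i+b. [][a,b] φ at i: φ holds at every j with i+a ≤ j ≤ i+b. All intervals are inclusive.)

Evaluate at each i in [0,10]:
  i=0: ✗ (none in [0,1])
  i=1: ✗ (none in [1,2])
  i=2: ✗ (none in [2,3])
  i=3: ✗ (none in [3,4])
  i=4: ✓ (witness j=5)
  i=5: ✓ (witness j=5)
  i=6: ✓ (witness j=6)
  i=7: ✓ (witness j=7)
  i=8: ✓ (witness j=8)
  i=9: ✗ (none in [9,10])
  i=10: ✗ (none in [10,11])

4, 5, 6, 7, 8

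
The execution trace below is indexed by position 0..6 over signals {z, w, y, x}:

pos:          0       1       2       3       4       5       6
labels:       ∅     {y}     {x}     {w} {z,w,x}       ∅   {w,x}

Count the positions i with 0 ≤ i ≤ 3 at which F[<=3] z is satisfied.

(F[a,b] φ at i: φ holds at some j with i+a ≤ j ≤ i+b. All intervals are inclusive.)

Evaluate at each i in [0,3]:
  i=0: ✗ (none in [0,3])
  i=1: ✓ (witness j=4)
  i=2: ✓ (witness j=4)
  i=3: ✓ (witness j=4)
Positions where it holds: {1, 2, 3} → 3.

3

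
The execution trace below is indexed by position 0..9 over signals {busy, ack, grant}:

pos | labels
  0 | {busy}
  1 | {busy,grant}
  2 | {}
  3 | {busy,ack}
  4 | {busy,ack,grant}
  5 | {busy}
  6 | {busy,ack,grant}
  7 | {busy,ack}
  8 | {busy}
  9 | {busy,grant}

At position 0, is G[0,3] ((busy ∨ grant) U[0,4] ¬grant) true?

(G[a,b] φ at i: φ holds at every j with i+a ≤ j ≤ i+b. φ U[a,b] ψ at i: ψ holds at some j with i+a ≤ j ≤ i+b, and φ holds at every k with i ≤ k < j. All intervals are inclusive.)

Check ((busy ∨ grant) U[0,4] ¬grant) at every j in [0,3]:
  j=0: holds
  j=1: holds
  j=2: holds
  j=3: holds
All positions satisfy it → formula holds.

True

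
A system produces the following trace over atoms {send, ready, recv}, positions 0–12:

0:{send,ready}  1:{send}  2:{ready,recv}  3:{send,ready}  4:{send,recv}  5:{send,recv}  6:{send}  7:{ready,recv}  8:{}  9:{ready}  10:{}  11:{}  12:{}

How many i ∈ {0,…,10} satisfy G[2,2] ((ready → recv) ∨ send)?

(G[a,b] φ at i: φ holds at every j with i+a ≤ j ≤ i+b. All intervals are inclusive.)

10

Evaluate at each i in [0,10]:
  i=0: ✓ (all of [2,2])
  i=1: ✓ (all of [3,3])
  i=2: ✓ (all of [4,4])
  i=3: ✓ (all of [5,5])
  i=4: ✓ (all of [6,6])
  i=5: ✓ (all of [7,7])
  i=6: ✓ (all of [8,8])
  i=7: ✗ (fails at j=9)
  i=8: ✓ (all of [10,10])
  i=9: ✓ (all of [11,11])
  i=10: ✓ (all of [12,12])
Positions where it holds: {0, 1, 2, 3, 4, 5, 6, 8, 9, 10} → 10.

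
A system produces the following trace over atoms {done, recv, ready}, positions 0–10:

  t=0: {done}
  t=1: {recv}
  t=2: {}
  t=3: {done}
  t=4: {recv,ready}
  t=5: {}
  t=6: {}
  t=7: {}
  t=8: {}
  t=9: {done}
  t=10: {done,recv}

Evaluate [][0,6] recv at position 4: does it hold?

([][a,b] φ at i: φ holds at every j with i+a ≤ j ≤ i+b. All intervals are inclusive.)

Check recv at every j in [4,10]:
  j=4: true
  j=5: false
  j=6: false
  j=7: false
  j=8: false
  j=9: false
  j=10: true
Fails at j=5 → formula fails.

No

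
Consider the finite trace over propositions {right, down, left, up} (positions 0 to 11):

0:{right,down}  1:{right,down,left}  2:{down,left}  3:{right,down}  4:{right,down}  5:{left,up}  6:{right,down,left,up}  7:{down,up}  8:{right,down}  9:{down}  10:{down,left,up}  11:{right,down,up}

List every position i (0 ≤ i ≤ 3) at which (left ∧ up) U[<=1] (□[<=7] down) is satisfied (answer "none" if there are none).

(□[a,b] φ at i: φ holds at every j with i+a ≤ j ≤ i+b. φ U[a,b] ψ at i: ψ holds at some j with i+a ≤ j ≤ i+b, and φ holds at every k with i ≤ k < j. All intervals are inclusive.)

none

Evaluate at each i in [0,3]:
  i=0: ✗ (no rhs in [0,1])
  i=1: ✗ (no rhs in [1,2])
  i=2: ✗ (no rhs in [2,3])
  i=3: ✗ (no rhs in [3,4])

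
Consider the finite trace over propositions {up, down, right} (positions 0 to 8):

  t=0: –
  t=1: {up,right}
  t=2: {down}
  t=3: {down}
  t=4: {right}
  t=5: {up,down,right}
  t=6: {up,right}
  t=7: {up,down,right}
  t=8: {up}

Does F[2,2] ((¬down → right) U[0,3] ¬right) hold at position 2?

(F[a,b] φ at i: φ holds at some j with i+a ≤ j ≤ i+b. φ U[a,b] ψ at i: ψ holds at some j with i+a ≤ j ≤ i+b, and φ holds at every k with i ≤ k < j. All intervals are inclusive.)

No

Check ((¬down → right) U[0,3] ¬right) at each j in [4,4]:
  j=4: fails
No position in the window satisfies it → formula fails.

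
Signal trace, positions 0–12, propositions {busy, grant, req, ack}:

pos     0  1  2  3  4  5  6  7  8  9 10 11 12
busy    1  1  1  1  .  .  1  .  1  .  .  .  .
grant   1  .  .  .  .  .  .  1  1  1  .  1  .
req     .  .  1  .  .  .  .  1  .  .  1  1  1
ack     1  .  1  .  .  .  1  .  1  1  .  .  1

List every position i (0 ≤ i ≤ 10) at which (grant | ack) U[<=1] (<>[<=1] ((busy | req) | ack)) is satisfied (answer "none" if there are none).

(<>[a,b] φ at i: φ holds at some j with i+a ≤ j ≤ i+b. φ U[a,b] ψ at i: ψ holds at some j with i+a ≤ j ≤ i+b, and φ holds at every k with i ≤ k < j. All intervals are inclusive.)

0, 1, 2, 3, 5, 6, 7, 8, 9, 10

Evaluate at each i in [0,10]:
  i=0: ✓ (rhs at j=0)
  i=1: ✓ (rhs at j=1)
  i=2: ✓ (rhs at j=2)
  i=3: ✓ (rhs at j=3)
  i=4: ✗ (lhs fails at k=4 before rhs at j=5)
  i=5: ✓ (rhs at j=5)
  i=6: ✓ (rhs at j=6)
  i=7: ✓ (rhs at j=7)
  i=8: ✓ (rhs at j=8)
  i=9: ✓ (rhs at j=9)
  i=10: ✓ (rhs at j=10)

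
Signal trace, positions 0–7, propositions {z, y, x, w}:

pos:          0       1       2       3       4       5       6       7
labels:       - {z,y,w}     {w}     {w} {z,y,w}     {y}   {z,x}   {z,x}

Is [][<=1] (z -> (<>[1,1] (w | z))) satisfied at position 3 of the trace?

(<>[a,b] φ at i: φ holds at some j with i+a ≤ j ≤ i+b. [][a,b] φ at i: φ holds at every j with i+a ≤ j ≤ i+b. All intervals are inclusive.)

Check (z -> (<>[1,1] (w | z))) at every j in [3,4]:
  j=3: antecedent false → ✓
  j=4: antecedent true; consequent fails (none in [5,5]) → ✗
Fails at j=4 → formula fails.

False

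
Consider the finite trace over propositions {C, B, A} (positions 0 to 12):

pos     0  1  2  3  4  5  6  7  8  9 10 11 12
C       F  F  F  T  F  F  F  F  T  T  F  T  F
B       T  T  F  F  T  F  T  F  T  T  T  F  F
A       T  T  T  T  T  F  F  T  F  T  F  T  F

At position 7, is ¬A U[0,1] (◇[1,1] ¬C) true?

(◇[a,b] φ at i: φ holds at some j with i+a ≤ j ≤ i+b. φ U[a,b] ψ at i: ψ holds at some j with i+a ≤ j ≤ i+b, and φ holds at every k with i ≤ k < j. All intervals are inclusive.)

No

Need some j in [7,8] with ◇[1,1] ¬C, and ¬A at every k in [7,j-1].
  j=7: ◇[1,1] ¬C — fails (none in [8,8]).
  j=8: ◇[1,1] ¬C — fails (none in [9,9]).
No j in the window works → until fails.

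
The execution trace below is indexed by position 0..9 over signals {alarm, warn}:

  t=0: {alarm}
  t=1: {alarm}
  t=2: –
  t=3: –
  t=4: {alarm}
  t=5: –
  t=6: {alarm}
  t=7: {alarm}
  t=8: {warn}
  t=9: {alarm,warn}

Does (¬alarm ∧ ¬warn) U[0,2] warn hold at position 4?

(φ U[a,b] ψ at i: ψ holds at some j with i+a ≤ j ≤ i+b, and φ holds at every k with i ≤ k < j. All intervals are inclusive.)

Need some j in [4,6] with warn, and (¬alarm ∧ ¬warn) at every k in [4,j-1].
  j=4: warn false.
  j=5: warn false.
  j=6: warn false.
No j in the window works → until fails.

Does not hold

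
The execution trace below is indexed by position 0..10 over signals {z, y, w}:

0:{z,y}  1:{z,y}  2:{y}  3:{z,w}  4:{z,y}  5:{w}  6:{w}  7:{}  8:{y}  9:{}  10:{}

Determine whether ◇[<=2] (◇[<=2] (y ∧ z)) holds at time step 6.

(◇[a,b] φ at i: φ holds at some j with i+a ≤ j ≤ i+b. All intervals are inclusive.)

Check ◇[<=2] (y ∧ z) at each j in [6,8]:
  j=6: fails (none in [6,8])
  j=7: fails (none in [7,9])
  j=8: fails (none in [8,10])
No position in the window satisfies it → formula fails.

No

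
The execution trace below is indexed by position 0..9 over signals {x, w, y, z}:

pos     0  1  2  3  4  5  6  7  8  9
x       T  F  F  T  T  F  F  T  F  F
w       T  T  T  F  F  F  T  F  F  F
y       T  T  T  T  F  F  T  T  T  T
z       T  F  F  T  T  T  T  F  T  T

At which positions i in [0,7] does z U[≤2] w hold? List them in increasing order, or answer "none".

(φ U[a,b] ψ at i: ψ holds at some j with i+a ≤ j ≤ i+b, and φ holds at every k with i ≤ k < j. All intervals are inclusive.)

0, 1, 2, 4, 5, 6

Evaluate at each i in [0,7]:
  i=0: ✓ (rhs at j=0)
  i=1: ✓ (rhs at j=1)
  i=2: ✓ (rhs at j=2)
  i=3: ✗ (no rhs in [3,5])
  i=4: ✓ (rhs at j=6; lhs holds on [4,5])
  i=5: ✓ (rhs at j=6; lhs holds on [5,5])
  i=6: ✓ (rhs at j=6)
  i=7: ✗ (no rhs in [7,9])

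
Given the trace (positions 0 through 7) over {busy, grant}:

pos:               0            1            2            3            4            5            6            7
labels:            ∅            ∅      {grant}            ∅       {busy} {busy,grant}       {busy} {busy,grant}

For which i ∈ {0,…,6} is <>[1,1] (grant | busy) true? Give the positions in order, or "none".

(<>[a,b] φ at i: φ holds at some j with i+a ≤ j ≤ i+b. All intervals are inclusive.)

1, 3, 4, 5, 6

Evaluate at each i in [0,6]:
  i=0: ✗ (none in [1,1])
  i=1: ✓ (witness j=2)
  i=2: ✗ (none in [3,3])
  i=3: ✓ (witness j=4)
  i=4: ✓ (witness j=5)
  i=5: ✓ (witness j=6)
  i=6: ✓ (witness j=7)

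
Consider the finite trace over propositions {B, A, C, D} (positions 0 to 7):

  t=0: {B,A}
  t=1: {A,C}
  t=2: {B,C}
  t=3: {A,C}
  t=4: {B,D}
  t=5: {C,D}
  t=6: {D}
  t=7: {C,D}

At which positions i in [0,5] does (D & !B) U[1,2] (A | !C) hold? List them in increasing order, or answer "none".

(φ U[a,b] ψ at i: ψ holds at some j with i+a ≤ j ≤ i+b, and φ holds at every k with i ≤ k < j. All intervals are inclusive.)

Evaluate at each i in [0,5]:
  i=0: ✗ (lhs fails at k=0 before rhs at j=1)
  i=1: ✗ (lhs fails at k=1 before rhs at j=3)
  i=2: ✗ (lhs fails at k=2 before rhs at j=3)
  i=3: ✗ (lhs fails at k=3 before rhs at j=4)
  i=4: ✗ (lhs fails at k=4 before rhs at j=6)
  i=5: ✓ (rhs at j=6; lhs holds on [5,5])

5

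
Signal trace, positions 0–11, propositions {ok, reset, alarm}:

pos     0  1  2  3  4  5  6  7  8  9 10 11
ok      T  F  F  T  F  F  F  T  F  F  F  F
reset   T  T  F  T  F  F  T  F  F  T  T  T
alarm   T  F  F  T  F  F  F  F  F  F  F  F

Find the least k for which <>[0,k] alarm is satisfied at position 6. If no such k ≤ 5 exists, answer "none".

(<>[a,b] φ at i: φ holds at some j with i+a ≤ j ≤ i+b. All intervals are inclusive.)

Scan j = 6,7,… for alarm:
  j=6: fails
  j=7: fails
  j=8: fails
  j=9: fails
  j=10: fails
  j=11: fails
No j in [6,11] satisfies it → none.

none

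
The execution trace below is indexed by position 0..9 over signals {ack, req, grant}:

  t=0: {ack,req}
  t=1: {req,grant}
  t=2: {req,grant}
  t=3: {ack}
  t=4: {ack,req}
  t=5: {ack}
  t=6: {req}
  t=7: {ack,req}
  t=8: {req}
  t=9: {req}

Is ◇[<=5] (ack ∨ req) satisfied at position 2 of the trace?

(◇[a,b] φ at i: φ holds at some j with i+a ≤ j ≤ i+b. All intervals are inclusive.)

True

Check (ack ∨ req) at each j in [2,7]:
  j=2: true
  j=3: true
  j=4: true
  j=5: true
  j=6: true
  j=7: true
Found at j=2 → formula holds.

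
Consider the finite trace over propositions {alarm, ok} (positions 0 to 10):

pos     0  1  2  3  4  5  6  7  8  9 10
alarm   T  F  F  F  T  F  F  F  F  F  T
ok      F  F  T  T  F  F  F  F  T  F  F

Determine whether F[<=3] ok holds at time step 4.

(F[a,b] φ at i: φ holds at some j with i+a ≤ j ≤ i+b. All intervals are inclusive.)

No

Check ok at each j in [4,7]:
  j=4: false
  j=5: false
  j=6: false
  j=7: false
No position in the window satisfies it → formula fails.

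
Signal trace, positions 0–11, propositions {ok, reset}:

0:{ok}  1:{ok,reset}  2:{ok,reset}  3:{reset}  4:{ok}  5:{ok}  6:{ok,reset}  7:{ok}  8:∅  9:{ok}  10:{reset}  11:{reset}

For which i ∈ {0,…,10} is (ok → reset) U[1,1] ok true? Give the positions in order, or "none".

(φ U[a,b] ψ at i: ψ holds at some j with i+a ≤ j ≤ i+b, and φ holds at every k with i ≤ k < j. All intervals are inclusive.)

Evaluate at each i in [0,10]:
  i=0: ✗ (lhs fails at k=0 before rhs at j=1)
  i=1: ✓ (rhs at j=2; lhs holds on [1,1])
  i=2: ✗ (no rhs in [3,3])
  i=3: ✓ (rhs at j=4; lhs holds on [3,3])
  i=4: ✗ (lhs fails at k=4 before rhs at j=5)
  i=5: ✗ (lhs fails at k=5 before rhs at j=6)
  i=6: ✓ (rhs at j=7; lhs holds on [6,6])
  i=7: ✗ (no rhs in [8,8])
  i=8: ✓ (rhs at j=9; lhs holds on [8,8])
  i=9: ✗ (no rhs in [10,10])
  i=10: ✗ (no rhs in [11,11])

1, 3, 6, 8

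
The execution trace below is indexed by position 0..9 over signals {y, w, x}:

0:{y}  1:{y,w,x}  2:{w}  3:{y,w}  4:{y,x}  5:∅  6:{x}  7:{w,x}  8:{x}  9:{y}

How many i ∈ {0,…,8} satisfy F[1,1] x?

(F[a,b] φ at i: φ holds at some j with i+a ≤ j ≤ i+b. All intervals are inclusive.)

Evaluate at each i in [0,8]:
  i=0: ✓ (witness j=1)
  i=1: ✗ (none in [2,2])
  i=2: ✗ (none in [3,3])
  i=3: ✓ (witness j=4)
  i=4: ✗ (none in [5,5])
  i=5: ✓ (witness j=6)
  i=6: ✓ (witness j=7)
  i=7: ✓ (witness j=8)
  i=8: ✗ (none in [9,9])
Positions where it holds: {0, 3, 5, 6, 7} → 5.

5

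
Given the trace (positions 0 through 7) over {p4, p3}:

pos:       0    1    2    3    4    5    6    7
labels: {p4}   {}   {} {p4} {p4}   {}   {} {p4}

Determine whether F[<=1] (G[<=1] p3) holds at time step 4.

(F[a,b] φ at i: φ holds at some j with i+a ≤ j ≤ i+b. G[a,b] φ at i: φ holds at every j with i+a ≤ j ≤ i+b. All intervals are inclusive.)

Check G[<=1] p3 at each j in [4,5]:
  j=4: fails at 4
  j=5: fails at 5
No position in the window satisfies it → formula fails.

Does not hold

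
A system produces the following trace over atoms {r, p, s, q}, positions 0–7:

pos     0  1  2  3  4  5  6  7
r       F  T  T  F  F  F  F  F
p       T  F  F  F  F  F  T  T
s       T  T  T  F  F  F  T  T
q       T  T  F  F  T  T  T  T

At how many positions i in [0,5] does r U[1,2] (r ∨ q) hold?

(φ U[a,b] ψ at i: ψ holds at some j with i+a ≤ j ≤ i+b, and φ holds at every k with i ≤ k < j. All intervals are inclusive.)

Evaluate at each i in [0,5]:
  i=0: ✗ (lhs fails at k=0 before rhs at j=1)
  i=1: ✓ (rhs at j=2; lhs holds on [1,1])
  i=2: ✗ (lhs fails at k=3 before rhs at j=4)
  i=3: ✗ (lhs fails at k=3 before rhs at j=4)
  i=4: ✗ (lhs fails at k=4 before rhs at j=5)
  i=5: ✗ (lhs fails at k=5 before rhs at j=6)
Positions where it holds: {1} → 1.

1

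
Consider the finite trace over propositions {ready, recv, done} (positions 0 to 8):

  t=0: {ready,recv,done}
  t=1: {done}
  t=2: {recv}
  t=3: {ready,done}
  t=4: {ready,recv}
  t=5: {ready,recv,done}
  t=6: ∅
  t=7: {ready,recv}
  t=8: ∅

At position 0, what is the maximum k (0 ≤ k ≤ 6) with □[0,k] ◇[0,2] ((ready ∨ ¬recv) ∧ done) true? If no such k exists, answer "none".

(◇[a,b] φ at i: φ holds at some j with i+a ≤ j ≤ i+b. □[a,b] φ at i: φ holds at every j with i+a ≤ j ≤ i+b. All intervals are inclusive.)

5

◇[0,2] ((ready ∨ ¬recv) ∧ done) must hold from j=0 onward; find where it first fails.
  j=0: holds
  j=1: holds
  j=2: holds
  j=3: holds
  j=4: holds
  j=5: holds
  j=6: fails
Holds on [0,5], so largest k = 5.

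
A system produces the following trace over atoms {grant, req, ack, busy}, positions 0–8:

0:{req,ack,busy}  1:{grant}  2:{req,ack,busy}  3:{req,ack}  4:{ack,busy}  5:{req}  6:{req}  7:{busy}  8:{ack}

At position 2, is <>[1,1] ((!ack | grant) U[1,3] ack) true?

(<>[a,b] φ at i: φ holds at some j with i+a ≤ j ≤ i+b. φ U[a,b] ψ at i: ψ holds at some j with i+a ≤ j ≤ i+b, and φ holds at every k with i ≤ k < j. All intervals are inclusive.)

False

Check ((!ack | grant) U[1,3] ack) at each j in [3,3]:
  j=3: fails
No position in the window satisfies it → formula fails.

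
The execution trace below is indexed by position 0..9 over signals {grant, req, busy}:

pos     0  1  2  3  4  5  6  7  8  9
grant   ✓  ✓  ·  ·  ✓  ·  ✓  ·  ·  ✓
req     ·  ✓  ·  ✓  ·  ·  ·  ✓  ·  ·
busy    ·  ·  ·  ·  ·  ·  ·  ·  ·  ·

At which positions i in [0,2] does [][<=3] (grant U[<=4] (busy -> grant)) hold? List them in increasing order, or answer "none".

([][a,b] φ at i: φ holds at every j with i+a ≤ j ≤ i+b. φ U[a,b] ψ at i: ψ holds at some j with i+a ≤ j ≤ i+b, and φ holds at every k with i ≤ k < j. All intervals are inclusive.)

Evaluate at each i in [0,2]:
  i=0: ✓ (all of [0,3])
  i=1: ✓ (all of [1,4])
  i=2: ✓ (all of [2,5])

0, 1, 2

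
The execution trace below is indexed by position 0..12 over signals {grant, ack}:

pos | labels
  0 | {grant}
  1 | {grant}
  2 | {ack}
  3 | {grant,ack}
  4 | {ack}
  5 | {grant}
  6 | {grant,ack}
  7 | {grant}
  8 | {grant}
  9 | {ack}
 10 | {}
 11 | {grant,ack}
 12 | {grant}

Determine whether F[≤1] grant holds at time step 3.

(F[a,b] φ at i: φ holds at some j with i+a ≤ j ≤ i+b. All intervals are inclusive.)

True

Check grant at each j in [3,4]:
  j=3: true
  j=4: false
Found at j=3 → formula holds.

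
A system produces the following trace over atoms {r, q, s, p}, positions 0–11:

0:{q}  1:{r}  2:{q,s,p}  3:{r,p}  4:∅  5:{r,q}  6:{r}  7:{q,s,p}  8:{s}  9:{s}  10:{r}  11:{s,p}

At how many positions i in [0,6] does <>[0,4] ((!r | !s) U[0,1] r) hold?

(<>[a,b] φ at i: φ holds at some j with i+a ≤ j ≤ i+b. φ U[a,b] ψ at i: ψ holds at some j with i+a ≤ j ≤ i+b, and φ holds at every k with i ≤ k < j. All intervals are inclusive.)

Evaluate at each i in [0,6]:
  i=0: ✓ (witness j=0)
  i=1: ✓ (witness j=1)
  i=2: ✓ (witness j=2)
  i=3: ✓ (witness j=3)
  i=4: ✓ (witness j=4)
  i=5: ✓ (witness j=5)
  i=6: ✓ (witness j=6)
Positions where it holds: {0, 1, 2, 3, 4, 5, 6} → 7.

7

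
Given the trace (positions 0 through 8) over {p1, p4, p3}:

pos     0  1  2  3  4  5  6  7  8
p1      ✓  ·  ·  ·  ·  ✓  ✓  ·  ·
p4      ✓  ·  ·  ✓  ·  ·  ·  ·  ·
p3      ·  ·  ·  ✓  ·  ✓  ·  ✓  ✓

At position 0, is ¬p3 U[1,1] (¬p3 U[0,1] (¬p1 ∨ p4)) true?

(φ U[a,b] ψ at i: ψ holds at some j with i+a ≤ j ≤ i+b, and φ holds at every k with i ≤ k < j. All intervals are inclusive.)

Need some j in [1,1] with (¬p3 U[0,1] (¬p1 ∨ p4)), and ¬p3 at every k in [0,j-1].
  j=1: (¬p3 U[0,1] (¬p1 ∨ p4)) holds; ¬p3 holds at every k in [0,0] → satisfied.

True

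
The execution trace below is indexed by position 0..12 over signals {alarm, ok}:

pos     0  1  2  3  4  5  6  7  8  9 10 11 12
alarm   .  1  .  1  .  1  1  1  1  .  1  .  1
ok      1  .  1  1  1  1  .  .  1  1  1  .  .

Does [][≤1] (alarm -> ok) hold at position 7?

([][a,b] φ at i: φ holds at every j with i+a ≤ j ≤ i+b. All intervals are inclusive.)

Check (alarm -> ok) at every j in [7,8]:
  j=7: antecedent true; consequent false → ✗
  j=8: antecedent true; consequent true → ✓
Fails at j=7 → formula fails.

No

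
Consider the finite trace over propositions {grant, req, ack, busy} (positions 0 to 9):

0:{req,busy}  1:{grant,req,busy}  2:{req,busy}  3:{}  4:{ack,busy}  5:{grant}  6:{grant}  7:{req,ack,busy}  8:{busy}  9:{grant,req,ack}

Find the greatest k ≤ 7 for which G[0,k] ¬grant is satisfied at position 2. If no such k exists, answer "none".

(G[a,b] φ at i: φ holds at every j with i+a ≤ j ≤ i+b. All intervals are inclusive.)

¬grant must hold from j=2 onward; find where it first fails.
  j=2: holds
  j=3: holds
  j=4: holds
  j=5: fails
Holds on [2,4], so largest k = 2.

2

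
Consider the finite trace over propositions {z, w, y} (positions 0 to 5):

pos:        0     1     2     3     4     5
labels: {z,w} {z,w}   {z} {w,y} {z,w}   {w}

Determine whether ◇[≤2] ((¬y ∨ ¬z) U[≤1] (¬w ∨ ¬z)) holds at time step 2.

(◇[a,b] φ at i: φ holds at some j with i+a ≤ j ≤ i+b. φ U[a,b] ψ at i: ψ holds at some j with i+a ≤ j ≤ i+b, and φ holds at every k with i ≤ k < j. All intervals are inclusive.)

Check ((¬y ∨ ¬z) U[≤1] (¬w ∨ ¬z)) at each j in [2,4]:
  j=2: holds
  j=3: holds
  j=4: holds
Found at j=2 → formula holds.

True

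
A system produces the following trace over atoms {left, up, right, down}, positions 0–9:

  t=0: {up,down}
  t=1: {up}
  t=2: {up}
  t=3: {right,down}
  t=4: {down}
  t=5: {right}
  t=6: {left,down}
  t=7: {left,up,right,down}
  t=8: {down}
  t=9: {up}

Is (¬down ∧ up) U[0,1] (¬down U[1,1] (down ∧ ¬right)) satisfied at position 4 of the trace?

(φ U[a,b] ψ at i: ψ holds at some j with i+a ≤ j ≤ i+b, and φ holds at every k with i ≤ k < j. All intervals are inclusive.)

No

Need some j in [4,5] with (¬down U[1,1] (down ∧ ¬right)), and (¬down ∧ up) at every k in [4,j-1].
  j=4: (¬down U[1,1] (down ∧ ¬right)) — fails.
  j=5: (¬down U[1,1] (down ∧ ¬right)) holds, but (¬down ∧ up) fails at k=4 → not this j.
No j in the window works → until fails.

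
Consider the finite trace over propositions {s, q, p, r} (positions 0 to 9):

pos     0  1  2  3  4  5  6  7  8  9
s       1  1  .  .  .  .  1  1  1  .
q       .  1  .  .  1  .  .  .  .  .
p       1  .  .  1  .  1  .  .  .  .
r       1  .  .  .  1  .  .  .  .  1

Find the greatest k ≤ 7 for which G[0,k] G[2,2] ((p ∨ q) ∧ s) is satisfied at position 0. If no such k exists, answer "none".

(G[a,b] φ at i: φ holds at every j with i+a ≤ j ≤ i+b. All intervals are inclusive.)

G[2,2] ((p ∨ q) ∧ s) must hold from j=0 onward; find where it first fails.
  j=0: fails → no k works.

none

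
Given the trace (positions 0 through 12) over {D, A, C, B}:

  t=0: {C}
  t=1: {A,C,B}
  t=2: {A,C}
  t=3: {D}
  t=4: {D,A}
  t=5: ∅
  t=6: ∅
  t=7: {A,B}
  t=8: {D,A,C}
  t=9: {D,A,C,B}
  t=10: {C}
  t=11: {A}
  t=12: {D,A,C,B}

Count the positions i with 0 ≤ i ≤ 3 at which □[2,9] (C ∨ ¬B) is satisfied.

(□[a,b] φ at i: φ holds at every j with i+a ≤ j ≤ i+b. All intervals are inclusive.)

0

Evaluate at each i in [0,3]:
  i=0: ✗ (fails at j=7)
  i=1: ✗ (fails at j=7)
  i=2: ✗ (fails at j=7)
  i=3: ✗ (fails at j=7)
Positions where it holds: {} → 0.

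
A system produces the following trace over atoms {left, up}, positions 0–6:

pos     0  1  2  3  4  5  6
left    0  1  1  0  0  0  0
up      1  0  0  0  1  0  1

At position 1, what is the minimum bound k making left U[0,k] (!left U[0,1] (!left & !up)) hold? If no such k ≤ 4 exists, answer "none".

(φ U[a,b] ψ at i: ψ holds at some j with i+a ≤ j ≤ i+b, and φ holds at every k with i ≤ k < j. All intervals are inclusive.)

Need earliest j ≥ 1 with (!left U[0,1] (!left & !up)), and left at every k in [1,j-1].
  j=1: rhs fails.
  j=2: rhs fails.
  j=3: rhs holds; lhs holds on [1,2]. k = 2.

2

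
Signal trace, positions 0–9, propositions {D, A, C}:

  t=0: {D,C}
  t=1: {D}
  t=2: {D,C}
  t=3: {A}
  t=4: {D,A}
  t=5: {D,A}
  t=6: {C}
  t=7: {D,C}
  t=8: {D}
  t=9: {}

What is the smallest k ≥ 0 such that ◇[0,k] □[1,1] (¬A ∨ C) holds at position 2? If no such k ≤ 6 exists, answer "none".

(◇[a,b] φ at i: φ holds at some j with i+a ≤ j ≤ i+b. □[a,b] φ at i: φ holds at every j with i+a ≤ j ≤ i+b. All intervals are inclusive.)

Scan j = 2,3,… for □[1,1] (¬A ∨ C):
  j=2: fails
  j=3: fails
  j=4: fails
  j=5: holds
First hit at j=5, so smallest k = 5-2 = 3.

3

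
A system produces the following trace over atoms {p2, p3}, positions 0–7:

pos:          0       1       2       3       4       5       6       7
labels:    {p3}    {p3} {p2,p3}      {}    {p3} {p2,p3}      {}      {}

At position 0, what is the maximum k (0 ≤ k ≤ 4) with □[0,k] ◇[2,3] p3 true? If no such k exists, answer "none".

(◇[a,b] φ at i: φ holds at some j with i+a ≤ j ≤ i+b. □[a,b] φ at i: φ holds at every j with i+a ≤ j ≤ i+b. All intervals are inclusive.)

◇[2,3] p3 must hold from j=0 onward; find where it first fails.
  j=0: holds
  j=1: holds
  j=2: holds
  j=3: holds
  j=4: fails
Holds on [0,3], so largest k = 3.

3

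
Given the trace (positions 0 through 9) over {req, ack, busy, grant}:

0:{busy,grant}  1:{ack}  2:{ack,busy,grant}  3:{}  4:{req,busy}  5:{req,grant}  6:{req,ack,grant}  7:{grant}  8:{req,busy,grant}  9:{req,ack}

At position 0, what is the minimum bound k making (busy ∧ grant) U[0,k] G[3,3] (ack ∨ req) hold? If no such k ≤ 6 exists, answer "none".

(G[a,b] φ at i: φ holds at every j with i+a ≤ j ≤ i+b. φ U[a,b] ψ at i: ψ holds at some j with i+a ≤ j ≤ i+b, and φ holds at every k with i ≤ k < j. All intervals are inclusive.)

Need earliest j ≥ 0 with G[3,3] (ack ∨ req), and (busy ∧ grant) at every k in [0,j-1].
  j=0: rhs fails.
  j=1: rhs holds; lhs holds on [0,0]. k = 1.

1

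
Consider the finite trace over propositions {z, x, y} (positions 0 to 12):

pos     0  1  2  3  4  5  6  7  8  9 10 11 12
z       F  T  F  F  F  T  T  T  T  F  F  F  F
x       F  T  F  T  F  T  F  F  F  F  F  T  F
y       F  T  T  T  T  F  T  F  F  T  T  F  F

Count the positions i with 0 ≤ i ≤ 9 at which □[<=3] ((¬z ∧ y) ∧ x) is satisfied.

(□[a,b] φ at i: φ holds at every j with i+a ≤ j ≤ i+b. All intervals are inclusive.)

Evaluate at each i in [0,9]:
  i=0: ✗ (fails at j=0)
  i=1: ✗ (fails at j=1)
  i=2: ✗ (fails at j=2)
  i=3: ✗ (fails at j=4)
  i=4: ✗ (fails at j=4)
  i=5: ✗ (fails at j=5)
  i=6: ✗ (fails at j=6)
  i=7: ✗ (fails at j=7)
  i=8: ✗ (fails at j=8)
  i=9: ✗ (fails at j=9)
Positions where it holds: {} → 0.

0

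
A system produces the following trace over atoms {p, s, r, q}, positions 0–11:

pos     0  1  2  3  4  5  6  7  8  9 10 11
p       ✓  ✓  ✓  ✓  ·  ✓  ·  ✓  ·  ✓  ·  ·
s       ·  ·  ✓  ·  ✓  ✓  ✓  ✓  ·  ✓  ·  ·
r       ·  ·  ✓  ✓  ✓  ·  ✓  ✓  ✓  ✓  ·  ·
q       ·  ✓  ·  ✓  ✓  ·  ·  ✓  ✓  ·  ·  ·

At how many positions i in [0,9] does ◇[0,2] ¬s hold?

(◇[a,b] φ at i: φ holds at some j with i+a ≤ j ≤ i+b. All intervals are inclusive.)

8

Evaluate at each i in [0,9]:
  i=0: ✓ (witness j=0)
  i=1: ✓ (witness j=1)
  i=2: ✓ (witness j=3)
  i=3: ✓ (witness j=3)
  i=4: ✗ (none in [4,6])
  i=5: ✗ (none in [5,7])
  i=6: ✓ (witness j=8)
  i=7: ✓ (witness j=8)
  i=8: ✓ (witness j=8)
  i=9: ✓ (witness j=10)
Positions where it holds: {0, 1, 2, 3, 6, 7, 8, 9} → 8.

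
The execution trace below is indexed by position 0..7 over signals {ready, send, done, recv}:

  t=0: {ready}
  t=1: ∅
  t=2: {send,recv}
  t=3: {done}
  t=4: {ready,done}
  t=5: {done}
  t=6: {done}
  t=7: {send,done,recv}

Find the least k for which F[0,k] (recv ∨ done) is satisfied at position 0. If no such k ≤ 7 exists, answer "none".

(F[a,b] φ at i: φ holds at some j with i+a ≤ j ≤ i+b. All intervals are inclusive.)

Scan j = 0,1,… for (recv ∨ done):
  j=0: fails
  j=1: fails
  j=2: holds
First hit at j=2, so smallest k = 2-0 = 2.

2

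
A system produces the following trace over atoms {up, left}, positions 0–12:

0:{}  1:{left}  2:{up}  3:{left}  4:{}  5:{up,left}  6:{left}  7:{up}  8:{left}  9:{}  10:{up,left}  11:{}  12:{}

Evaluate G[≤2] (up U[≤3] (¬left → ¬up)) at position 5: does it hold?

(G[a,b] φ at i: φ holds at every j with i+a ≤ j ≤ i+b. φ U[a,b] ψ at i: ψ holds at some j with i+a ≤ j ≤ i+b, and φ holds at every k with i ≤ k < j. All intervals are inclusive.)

True

Check (up U[≤3] (¬left → ¬up)) at every j in [5,7]:
  j=5: holds
  j=6: holds
  j=7: holds
All positions satisfy it → formula holds.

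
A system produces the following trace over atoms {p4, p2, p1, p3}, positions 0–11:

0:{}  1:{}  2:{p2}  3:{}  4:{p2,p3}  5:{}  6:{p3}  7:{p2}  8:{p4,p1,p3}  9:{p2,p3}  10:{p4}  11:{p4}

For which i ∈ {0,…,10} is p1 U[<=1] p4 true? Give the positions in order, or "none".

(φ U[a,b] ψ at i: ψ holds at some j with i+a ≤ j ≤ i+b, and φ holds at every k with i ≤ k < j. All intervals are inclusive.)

8, 10

Evaluate at each i in [0,10]:
  i=0: ✗ (no rhs in [0,1])
  i=1: ✗ (no rhs in [1,2])
  i=2: ✗ (no rhs in [2,3])
  i=3: ✗ (no rhs in [3,4])
  i=4: ✗ (no rhs in [4,5])
  i=5: ✗ (no rhs in [5,6])
  i=6: ✗ (no rhs in [6,7])
  i=7: ✗ (lhs fails at k=7 before rhs at j=8)
  i=8: ✓ (rhs at j=8)
  i=9: ✗ (lhs fails at k=9 before rhs at j=10)
  i=10: ✓ (rhs at j=10)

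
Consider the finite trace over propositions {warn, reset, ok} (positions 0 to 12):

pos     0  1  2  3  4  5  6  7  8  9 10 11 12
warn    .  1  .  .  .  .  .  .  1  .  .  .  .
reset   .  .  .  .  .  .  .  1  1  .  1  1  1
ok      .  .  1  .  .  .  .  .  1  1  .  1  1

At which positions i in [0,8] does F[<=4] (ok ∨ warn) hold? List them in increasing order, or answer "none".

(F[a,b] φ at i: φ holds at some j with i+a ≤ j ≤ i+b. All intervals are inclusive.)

0, 1, 2, 4, 5, 6, 7, 8

Evaluate at each i in [0,8]:
  i=0: ✓ (witness j=1)
  i=1: ✓ (witness j=1)
  i=2: ✓ (witness j=2)
  i=3: ✗ (none in [3,7])
  i=4: ✓ (witness j=8)
  i=5: ✓ (witness j=8)
  i=6: ✓ (witness j=8)
  i=7: ✓ (witness j=8)
  i=8: ✓ (witness j=8)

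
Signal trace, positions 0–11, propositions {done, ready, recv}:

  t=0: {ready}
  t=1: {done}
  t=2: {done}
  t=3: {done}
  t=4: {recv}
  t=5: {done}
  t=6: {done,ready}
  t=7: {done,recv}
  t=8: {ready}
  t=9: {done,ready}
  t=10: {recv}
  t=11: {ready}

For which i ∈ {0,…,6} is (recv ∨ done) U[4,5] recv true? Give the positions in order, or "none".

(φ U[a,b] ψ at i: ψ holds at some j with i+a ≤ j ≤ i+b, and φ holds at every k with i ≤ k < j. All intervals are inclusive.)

Evaluate at each i in [0,6]:
  i=0: ✗ (lhs fails at k=0 before rhs at j=4)
  i=1: ✗ (no rhs in [5,6])
  i=2: ✓ (rhs at j=7; lhs holds on [2,6])
  i=3: ✓ (rhs at j=7; lhs holds on [3,6])
  i=4: ✗ (no rhs in [8,9])
  i=5: ✗ (lhs fails at k=8 before rhs at j=10)
  i=6: ✗ (lhs fails at k=8 before rhs at j=10)

2, 3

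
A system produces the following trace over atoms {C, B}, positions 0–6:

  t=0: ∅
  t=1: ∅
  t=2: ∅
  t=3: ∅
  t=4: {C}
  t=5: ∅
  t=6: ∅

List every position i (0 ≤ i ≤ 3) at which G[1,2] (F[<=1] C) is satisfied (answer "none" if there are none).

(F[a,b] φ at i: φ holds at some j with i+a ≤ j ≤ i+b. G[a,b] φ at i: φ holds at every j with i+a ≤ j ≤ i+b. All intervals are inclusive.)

2

Evaluate at each i in [0,3]:
  i=0: ✗ (fails at j=1)
  i=1: ✗ (fails at j=2)
  i=2: ✓ (all of [3,4])
  i=3: ✗ (fails at j=5)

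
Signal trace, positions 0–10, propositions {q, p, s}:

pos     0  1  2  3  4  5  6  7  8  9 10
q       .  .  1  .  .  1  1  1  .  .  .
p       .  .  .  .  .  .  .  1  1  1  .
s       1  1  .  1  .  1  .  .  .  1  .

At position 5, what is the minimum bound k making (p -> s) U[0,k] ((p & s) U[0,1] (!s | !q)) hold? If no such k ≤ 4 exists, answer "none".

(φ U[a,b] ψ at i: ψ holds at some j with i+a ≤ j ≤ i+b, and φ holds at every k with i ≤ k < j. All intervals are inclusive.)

1

Need earliest j ≥ 5 with ((p & s) U[0,1] (!s | !q)), and (p -> s) at every k in [5,j-1].
  j=5: rhs fails.
  j=6: rhs holds; lhs holds on [5,5]. k = 1.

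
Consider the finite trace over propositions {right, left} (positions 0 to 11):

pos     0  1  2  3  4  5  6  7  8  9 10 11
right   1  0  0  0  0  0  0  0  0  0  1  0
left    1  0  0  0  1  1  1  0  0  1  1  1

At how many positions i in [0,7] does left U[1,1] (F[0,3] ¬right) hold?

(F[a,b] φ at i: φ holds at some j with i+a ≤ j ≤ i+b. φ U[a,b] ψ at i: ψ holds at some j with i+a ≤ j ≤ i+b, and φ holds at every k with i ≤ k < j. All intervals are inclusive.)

4

Evaluate at each i in [0,7]:
  i=0: ✓ (rhs at j=1; lhs holds on [0,0])
  i=1: ✗ (lhs fails at k=1 before rhs at j=2)
  i=2: ✗ (lhs fails at k=2 before rhs at j=3)
  i=3: ✗ (lhs fails at k=3 before rhs at j=4)
  i=4: ✓ (rhs at j=5; lhs holds on [4,4])
  i=5: ✓ (rhs at j=6; lhs holds on [5,5])
  i=6: ✓ (rhs at j=7; lhs holds on [6,6])
  i=7: ✗ (lhs fails at k=7 before rhs at j=8)
Positions where it holds: {0, 4, 5, 6} → 4.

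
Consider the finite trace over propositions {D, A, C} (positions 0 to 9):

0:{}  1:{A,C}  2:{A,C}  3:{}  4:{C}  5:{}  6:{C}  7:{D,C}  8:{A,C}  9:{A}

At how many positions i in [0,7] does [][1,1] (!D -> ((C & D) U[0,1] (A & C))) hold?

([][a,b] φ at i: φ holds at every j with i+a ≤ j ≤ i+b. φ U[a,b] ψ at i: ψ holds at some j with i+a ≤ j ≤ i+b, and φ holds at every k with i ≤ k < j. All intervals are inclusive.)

Evaluate at each i in [0,7]:
  i=0: ✓ (all of [1,1])
  i=1: ✓ (all of [2,2])
  i=2: ✗ (fails at j=3)
  i=3: ✗ (fails at j=4)
  i=4: ✗ (fails at j=5)
  i=5: ✗ (fails at j=6)
  i=6: ✓ (all of [7,7])
  i=7: ✓ (all of [8,8])
Positions where it holds: {0, 1, 6, 7} → 4.

4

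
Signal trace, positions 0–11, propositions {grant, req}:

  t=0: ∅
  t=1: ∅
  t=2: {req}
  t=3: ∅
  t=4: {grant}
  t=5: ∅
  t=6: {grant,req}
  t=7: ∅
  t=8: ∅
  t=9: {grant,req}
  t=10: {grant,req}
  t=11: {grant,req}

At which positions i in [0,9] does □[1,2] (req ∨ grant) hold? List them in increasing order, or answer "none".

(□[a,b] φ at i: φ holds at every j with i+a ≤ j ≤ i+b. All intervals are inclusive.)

Evaluate at each i in [0,9]:
  i=0: ✗ (fails at j=1)
  i=1: ✗ (fails at j=3)
  i=2: ✗ (fails at j=3)
  i=3: ✗ (fails at j=5)
  i=4: ✗ (fails at j=5)
  i=5: ✗ (fails at j=7)
  i=6: ✗ (fails at j=7)
  i=7: ✗ (fails at j=8)
  i=8: ✓ (all of [9,10])
  i=9: ✓ (all of [10,11])

8, 9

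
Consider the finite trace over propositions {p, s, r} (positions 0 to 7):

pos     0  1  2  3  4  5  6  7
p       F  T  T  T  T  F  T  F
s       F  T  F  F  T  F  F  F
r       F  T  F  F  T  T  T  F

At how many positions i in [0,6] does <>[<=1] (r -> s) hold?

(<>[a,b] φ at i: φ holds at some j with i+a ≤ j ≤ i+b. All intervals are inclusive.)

6

Evaluate at each i in [0,6]:
  i=0: ✓ (witness j=0)
  i=1: ✓ (witness j=1)
  i=2: ✓ (witness j=2)
  i=3: ✓ (witness j=3)
  i=4: ✓ (witness j=4)
  i=5: ✗ (none in [5,6])
  i=6: ✓ (witness j=7)
Positions where it holds: {0, 1, 2, 3, 4, 6} → 6.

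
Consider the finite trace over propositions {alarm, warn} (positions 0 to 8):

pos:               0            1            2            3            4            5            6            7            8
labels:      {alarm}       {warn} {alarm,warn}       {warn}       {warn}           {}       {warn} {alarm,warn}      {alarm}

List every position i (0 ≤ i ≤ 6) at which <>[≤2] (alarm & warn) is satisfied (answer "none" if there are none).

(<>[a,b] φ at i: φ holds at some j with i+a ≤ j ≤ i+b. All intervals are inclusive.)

Evaluate at each i in [0,6]:
  i=0: ✓ (witness j=2)
  i=1: ✓ (witness j=2)
  i=2: ✓ (witness j=2)
  i=3: ✗ (none in [3,5])
  i=4: ✗ (none in [4,6])
  i=5: ✓ (witness j=7)
  i=6: ✓ (witness j=7)

0, 1, 2, 5, 6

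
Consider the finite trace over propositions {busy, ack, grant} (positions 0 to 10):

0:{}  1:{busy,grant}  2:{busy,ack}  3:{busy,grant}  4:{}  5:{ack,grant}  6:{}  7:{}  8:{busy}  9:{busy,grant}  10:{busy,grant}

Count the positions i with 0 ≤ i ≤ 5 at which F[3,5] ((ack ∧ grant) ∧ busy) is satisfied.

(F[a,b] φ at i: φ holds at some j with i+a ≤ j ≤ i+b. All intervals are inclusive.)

0

Evaluate at each i in [0,5]:
  i=0: ✗ (none in [3,5])
  i=1: ✗ (none in [4,6])
  i=2: ✗ (none in [5,7])
  i=3: ✗ (none in [6,8])
  i=4: ✗ (none in [7,9])
  i=5: ✗ (none in [8,10])
Positions where it holds: {} → 0.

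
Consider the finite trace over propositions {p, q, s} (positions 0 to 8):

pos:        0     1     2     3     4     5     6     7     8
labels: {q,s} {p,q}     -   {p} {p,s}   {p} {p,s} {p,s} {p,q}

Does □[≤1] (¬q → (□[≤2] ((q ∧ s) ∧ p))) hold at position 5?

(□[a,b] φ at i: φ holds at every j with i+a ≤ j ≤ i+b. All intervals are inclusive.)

Does not hold

Check (¬q → (□[≤2] ((q ∧ s) ∧ p))) at every j in [5,6]:
  j=5: antecedent true; consequent fails at 5 → ✗
  j=6: antecedent true; consequent fails at 6 → ✗
Fails at j=5 → formula fails.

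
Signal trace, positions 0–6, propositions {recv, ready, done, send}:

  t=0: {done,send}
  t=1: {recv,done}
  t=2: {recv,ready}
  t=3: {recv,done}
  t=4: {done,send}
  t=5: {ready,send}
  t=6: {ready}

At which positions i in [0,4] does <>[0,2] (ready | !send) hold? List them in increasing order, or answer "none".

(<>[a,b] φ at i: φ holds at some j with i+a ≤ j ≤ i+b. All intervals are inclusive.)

Evaluate at each i in [0,4]:
  i=0: ✓ (witness j=1)
  i=1: ✓ (witness j=1)
  i=2: ✓ (witness j=2)
  i=3: ✓ (witness j=3)
  i=4: ✓ (witness j=5)

0, 1, 2, 3, 4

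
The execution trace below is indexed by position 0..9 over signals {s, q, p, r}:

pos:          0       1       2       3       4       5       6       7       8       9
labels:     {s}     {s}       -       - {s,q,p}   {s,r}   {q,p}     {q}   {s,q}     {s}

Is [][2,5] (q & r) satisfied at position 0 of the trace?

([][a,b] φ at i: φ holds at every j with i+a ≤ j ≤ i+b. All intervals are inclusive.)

Check (q & r) at every j in [2,5]:
  j=2: false
  j=3: false
  j=4: false
  j=5: false
Fails at j=2 → formula fails.

False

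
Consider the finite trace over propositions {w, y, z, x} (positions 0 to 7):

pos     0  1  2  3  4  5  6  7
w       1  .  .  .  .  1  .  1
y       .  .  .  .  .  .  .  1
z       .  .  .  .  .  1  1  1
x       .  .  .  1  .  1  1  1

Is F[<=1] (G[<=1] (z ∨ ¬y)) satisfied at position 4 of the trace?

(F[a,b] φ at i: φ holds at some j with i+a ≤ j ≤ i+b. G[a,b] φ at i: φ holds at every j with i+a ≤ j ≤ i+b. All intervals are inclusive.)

Holds

Check G[<=1] (z ∨ ¬y) at each j in [4,5]:
  j=4: holds on [4,5]
  j=5: holds on [5,6]
Found at j=4 → formula holds.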